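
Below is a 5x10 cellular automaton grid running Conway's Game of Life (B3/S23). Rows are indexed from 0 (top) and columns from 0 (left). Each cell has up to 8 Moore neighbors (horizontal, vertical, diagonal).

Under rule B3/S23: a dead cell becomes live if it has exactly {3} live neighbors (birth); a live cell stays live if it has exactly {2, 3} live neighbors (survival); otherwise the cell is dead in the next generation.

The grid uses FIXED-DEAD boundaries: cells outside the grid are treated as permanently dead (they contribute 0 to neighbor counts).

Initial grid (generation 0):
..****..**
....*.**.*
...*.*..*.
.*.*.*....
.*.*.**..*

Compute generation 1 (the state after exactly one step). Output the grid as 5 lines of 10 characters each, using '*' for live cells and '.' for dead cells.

Answer: ...*******
..*...**.*
..**.*.**.
...*.*....
.....**...

Derivation:
Simulating step by step:
Generation 0 (given above): 21 live cells
Generation 1: 20 live cells
(generation 1 grid is the final answer)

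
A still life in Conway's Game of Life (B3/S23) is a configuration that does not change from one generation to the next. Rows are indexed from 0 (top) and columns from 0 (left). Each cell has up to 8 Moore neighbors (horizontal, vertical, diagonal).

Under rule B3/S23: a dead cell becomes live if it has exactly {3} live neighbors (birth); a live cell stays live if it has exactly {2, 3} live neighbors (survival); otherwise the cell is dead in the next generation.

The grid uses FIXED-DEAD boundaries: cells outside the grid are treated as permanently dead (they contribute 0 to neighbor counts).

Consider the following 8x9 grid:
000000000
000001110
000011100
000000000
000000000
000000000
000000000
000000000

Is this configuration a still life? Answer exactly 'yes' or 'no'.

Compute generation 1 and compare to generation 0 (given above):
Generation 1:
000000100
000010010
000010010
000001000
000000000
000000000
000000000
000000000
Cell (0,6) differs: gen0=0 vs gen1=1 -> NOT a still life.

Answer: no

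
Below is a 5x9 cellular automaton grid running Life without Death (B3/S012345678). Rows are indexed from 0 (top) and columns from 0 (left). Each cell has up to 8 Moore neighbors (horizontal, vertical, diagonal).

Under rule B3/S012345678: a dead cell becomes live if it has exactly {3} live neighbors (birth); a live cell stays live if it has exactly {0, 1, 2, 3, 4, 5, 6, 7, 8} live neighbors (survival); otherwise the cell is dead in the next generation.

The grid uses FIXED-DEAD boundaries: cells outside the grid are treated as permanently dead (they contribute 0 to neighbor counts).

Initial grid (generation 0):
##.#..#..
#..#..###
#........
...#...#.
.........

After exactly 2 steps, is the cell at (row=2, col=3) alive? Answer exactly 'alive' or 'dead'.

Answer: alive

Derivation:
Simulating step by step:
Generation 0 (given above): 12 live cells
Generation 1: 16 live cells
####..#..
#.##..###
#.....#.#
...#...#.
.........
Generation 2: 20 live cells
####..#..
#.##.####
####..#.#
...#...#.
.........

Cell (2,3) at generation 2: 1 -> alive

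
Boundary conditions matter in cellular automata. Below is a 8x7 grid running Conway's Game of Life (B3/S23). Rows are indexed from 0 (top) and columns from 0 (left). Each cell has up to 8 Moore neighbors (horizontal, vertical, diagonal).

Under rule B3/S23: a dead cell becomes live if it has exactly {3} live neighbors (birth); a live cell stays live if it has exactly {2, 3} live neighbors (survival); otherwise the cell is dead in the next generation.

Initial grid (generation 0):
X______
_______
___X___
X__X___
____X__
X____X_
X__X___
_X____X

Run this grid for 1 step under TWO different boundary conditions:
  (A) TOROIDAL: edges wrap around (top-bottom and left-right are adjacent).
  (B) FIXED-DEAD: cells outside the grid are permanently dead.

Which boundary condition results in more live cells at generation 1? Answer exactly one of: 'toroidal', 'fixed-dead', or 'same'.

Under TOROIDAL boundary, generation 1:
X______
_______
_______
___XX__
____X_X
____X_X
XX_____
_X____X
Population = 11

Under FIXED-DEAD boundary, generation 1:
_______
_______
_______
___XX__
____X__
____X__
XX_____
_______
Population = 6

Comparison: toroidal=11, fixed-dead=6 -> toroidal

Answer: toroidal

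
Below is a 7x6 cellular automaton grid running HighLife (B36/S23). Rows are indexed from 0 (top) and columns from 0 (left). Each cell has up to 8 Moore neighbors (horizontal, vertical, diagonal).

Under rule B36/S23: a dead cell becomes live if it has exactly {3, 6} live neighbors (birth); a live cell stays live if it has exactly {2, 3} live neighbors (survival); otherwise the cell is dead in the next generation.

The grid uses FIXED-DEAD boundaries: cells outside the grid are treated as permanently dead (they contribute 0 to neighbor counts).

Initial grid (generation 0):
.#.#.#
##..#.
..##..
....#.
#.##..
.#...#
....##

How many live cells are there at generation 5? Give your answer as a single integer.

Simulating step by step:
Generation 0 (given above): 16 live cells
Generation 1: 23 live cells
###.#.
##..#.
.####.
.#..#.
.####.
.###.#
....##
Generation 2: 20 live cells
#.##..
..####
....##
#....#
#....#
.#..##
..####
Generation 3: 14 live cells
.##...
.##..#
......
.....#
##...#
.##...
..##.#
Generation 4: 13 live cells
.##...
.##...
......
......
###...
#..##.
.###..
Generation 5: 17 live cells
.##...
.##...
......
.#....
####..
###.#.
.####.
Population at generation 5: 17

Answer: 17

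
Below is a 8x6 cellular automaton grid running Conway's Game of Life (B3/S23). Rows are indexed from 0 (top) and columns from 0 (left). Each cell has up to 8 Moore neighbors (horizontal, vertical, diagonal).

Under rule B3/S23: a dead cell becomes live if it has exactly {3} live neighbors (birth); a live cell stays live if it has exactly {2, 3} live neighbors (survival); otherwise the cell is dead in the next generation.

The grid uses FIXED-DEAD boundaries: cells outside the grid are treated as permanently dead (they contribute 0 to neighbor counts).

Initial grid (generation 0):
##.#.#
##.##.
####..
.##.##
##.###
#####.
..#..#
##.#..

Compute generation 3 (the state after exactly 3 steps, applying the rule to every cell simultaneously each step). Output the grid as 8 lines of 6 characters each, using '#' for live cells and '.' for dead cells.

Simulating step by step:
Generation 0 (given above): 31 live cells
Generation 1: 8 live cells
##.#..
......
.....#
.....#
......
#.....
......
.##...
Generation 2: 1 live cells
......
......
......
......
......
......
.#....
......
Generation 3: 0 live cells
(generation 3 grid is the final answer)

Answer: ......
......
......
......
......
......
......
......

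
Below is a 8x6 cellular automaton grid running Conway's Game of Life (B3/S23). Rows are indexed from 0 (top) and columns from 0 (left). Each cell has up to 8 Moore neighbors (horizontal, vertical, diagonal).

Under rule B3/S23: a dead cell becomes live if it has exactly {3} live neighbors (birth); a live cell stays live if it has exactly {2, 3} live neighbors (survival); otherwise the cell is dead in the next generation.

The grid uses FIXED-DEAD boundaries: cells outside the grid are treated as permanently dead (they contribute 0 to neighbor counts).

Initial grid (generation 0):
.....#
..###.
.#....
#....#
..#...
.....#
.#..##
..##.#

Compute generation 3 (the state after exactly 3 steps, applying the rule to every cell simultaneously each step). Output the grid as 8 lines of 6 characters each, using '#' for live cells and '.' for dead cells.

Answer: ......
.#####
##..#.
..#...
..##..
...###
..#..#
..##..

Derivation:
Simulating step by step:
Generation 0 (given above): 15 live cells
Generation 1: 18 live cells
...##.
..###.
.####.
.#....
......
....##
..##.#
..##.#
Generation 2: 15 live cells
..#.#.
.#...#
.#..#.
.#.#..
......
...###
..#..#
..##..
Generation 3: 18 live cells
(generation 3 grid is the final answer)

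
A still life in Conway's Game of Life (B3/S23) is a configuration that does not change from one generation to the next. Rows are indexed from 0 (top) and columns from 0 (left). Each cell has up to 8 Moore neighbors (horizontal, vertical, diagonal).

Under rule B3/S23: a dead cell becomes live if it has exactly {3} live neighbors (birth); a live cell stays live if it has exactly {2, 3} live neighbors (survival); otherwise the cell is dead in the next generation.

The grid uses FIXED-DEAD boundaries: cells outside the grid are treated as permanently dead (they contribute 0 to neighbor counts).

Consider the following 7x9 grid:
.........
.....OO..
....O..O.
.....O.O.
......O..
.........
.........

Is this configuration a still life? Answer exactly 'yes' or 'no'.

Answer: yes

Derivation:
Compute generation 1 and compare to generation 0 (given above):
Generation 1:
.........
.....OO..
....O..O.
.....O.O.
......O..
.........
.........
The grids are IDENTICAL -> still life.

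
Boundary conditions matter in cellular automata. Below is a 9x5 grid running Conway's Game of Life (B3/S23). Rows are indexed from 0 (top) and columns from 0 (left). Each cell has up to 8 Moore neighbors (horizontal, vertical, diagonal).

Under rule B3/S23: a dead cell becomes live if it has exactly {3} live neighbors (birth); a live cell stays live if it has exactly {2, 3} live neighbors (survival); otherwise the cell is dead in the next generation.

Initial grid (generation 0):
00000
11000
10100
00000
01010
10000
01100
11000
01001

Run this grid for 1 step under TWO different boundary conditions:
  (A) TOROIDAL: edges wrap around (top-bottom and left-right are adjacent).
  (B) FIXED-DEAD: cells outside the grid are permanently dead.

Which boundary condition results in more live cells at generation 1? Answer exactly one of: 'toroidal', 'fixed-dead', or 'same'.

Answer: fixed-dead

Derivation:
Under TOROIDAL boundary, generation 1:
01000
11000
10000
01100
00000
10000
00100
00000
01000
Population = 9

Under FIXED-DEAD boundary, generation 1:
00000
11000
10000
01100
00000
10000
00100
10000
11000
Population = 10

Comparison: toroidal=9, fixed-dead=10 -> fixed-dead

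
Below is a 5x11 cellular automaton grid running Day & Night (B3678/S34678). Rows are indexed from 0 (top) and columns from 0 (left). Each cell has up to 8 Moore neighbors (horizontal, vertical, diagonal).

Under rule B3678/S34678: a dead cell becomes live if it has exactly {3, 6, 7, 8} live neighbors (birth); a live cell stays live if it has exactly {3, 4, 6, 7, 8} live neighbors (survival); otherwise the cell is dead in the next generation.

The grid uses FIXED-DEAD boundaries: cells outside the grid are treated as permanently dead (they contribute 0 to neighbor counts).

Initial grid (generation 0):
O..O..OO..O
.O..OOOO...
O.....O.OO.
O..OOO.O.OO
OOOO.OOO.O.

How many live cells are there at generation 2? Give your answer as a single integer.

Simulating step by step:
Generation 0 (given above): 29 live cells
Generation 1: 27 live cells
....O.OO...
O....O...O.
.O.O.O..OOO
O..OOOOOOOO
.OOO.OO...O
Generation 2: 23 live cells
.....O.....
.....O.O.OO
O.O.OO...OO
..OOO..OOOO
..OO.OO.O..
Population at generation 2: 23

Answer: 23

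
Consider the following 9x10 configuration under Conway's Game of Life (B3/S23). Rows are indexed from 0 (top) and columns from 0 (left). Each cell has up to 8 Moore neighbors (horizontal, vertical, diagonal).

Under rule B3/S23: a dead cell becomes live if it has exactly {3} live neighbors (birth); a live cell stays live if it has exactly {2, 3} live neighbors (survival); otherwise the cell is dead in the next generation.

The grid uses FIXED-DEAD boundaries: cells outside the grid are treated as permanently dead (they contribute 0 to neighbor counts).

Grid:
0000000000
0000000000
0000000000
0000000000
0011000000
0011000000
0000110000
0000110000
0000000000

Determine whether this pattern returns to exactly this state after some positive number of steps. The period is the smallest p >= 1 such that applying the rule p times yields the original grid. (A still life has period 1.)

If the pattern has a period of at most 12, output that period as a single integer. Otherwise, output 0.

Answer: 2

Derivation:
Simulating and comparing each generation to the original:
Gen 0 (original, given above): 8 live cells
Gen 1: 6 live cells, differs from original
Gen 2: 8 live cells, MATCHES original -> period = 2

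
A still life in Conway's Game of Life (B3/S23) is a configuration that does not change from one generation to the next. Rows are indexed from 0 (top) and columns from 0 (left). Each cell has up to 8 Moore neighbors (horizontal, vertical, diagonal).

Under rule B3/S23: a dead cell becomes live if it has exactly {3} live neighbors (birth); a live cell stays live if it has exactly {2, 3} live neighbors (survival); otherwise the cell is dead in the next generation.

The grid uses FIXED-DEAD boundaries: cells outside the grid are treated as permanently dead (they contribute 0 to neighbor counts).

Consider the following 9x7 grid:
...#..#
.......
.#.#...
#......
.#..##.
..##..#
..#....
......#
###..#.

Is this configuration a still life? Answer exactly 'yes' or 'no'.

Compute generation 1 and compare to generation 0 (given above):
Generation 1:
.......
..#....
.......
###.#..
.#####.
.#####.
..##...
..#....
.#.....
Cell (0,3) differs: gen0=1 vs gen1=0 -> NOT a still life.

Answer: no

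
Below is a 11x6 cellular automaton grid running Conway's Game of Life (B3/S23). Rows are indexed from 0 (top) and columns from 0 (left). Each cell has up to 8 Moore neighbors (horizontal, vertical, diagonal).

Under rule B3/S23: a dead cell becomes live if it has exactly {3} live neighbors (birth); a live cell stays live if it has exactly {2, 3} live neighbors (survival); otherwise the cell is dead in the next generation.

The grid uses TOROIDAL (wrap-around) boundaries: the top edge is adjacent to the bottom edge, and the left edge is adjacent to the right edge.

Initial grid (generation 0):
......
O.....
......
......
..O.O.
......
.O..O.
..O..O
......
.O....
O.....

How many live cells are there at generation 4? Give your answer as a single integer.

Answer: 0

Derivation:
Simulating step by step:
Generation 0 (given above): 9 live cells
Generation 1: 1 live cells
......
......
......
......
......
...O..
......
......
......
......
......
Generation 2: 0 live cells
......
......
......
......
......
......
......
......
......
......
......
Generation 3: 0 live cells
......
......
......
......
......
......
......
......
......
......
......
Generation 4: 0 live cells
......
......
......
......
......
......
......
......
......
......
......
Population at generation 4: 0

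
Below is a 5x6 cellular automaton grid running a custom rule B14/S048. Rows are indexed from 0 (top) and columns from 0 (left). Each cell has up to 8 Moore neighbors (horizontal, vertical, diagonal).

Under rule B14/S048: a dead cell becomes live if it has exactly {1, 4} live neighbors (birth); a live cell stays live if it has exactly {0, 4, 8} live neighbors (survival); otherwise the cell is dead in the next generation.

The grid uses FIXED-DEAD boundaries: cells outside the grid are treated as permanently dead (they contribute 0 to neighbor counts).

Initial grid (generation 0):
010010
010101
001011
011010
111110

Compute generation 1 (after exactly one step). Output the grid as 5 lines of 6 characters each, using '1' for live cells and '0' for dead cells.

Simulating step by step:
Generation 0 (given above): 16 live cells
Generation 1: 9 live cells
(generation 1 grid is the final answer)

Answer: 000000
001000
011010
000011
011100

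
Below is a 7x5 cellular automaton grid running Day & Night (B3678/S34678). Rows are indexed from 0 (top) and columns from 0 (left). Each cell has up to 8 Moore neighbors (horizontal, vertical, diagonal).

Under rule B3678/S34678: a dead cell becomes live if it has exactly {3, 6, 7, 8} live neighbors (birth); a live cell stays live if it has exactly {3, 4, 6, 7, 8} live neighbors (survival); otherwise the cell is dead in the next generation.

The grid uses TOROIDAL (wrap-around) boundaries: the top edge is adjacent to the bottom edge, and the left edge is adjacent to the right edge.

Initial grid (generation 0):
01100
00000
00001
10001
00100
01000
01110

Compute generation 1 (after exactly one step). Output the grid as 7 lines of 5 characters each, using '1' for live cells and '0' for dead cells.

Answer: 01110
00000
10000
00010
11000
01010
11000

Derivation:
Simulating step by step:
Generation 0 (given above): 10 live cells
Generation 1: 11 live cells
(generation 1 grid is the final answer)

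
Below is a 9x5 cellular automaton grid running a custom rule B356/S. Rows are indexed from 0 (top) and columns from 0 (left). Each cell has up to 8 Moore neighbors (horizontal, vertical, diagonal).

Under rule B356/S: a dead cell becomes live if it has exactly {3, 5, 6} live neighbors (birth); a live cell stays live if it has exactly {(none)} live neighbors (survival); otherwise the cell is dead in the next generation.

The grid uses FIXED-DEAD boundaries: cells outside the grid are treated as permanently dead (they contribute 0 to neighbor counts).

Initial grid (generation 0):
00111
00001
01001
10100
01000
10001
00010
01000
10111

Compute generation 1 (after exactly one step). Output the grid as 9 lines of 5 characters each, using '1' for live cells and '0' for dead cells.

Simulating step by step:
Generation 0 (given above): 17 live cells
Generation 1: 6 live cells
(generation 1 grid is the final answer)

Answer: 00000
00110
00010
00000
10000
00000
00000
00001
01000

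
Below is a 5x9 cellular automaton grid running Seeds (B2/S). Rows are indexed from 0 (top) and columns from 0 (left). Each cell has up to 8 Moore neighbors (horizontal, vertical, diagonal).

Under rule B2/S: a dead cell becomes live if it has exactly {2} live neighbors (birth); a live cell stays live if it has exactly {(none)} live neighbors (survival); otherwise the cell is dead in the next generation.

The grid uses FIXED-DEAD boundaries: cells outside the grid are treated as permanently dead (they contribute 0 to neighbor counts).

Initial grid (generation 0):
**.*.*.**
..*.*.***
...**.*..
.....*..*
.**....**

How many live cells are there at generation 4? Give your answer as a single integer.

Simulating step by step:
Generation 0 (given above): 20 live cells
Generation 1: 4 live cells
.........
*........
..*......
.*.......
......*..
Generation 2: 3 live cells
.........
.*.......
*........
..*......
.........
Generation 3: 3 live cells
.........
*........
..*......
.*.......
.........
Generation 4: 3 live cells
.........
.*.......
*........
..*......
.........
Population at generation 4: 3

Answer: 3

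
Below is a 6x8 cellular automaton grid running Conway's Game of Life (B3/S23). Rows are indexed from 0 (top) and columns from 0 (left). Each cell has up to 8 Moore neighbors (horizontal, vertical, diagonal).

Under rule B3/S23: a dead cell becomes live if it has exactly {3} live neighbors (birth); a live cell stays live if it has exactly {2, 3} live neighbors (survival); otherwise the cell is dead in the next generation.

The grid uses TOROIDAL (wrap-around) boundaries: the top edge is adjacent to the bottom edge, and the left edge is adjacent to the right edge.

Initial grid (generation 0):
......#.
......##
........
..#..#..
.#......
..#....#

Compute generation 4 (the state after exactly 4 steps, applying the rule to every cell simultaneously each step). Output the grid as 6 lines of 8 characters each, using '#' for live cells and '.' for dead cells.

Simulating step by step:
Generation 0 (given above): 8 live cells
Generation 1: 6 live cells
......#.
......##
......#.
........
.##.....
........
Generation 2: 7 live cells
......##
.....###
......##
........
........
........
Generation 3: 6 live cells
.....#.#
#....#..
.....#.#
........
........
........
Generation 4: 6 live cells
(generation 4 grid is the final answer)

Answer: ......#.
#...##.#
......#.
........
........
........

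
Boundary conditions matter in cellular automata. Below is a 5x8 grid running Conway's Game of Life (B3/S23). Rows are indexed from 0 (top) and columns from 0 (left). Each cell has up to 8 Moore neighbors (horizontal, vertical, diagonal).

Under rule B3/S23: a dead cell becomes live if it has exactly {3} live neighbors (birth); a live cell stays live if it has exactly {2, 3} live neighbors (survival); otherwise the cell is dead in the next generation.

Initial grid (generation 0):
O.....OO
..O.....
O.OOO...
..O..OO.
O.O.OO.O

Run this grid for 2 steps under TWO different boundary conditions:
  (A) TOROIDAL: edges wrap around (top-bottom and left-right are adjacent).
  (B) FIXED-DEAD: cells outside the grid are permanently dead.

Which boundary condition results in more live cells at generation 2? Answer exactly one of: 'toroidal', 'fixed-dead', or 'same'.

Answer: toroidal

Derivation:
Under TOROIDAL boundary, generation 2:
O.OO.O..
..O...OO
..O..O.O
..O....O
O.OOO.O.
Population = 17

Under FIXED-DEAD boundary, generation 2:
........
...O....
.OO..O..
.OO...O.
..OOOO..
Population = 11

Comparison: toroidal=17, fixed-dead=11 -> toroidal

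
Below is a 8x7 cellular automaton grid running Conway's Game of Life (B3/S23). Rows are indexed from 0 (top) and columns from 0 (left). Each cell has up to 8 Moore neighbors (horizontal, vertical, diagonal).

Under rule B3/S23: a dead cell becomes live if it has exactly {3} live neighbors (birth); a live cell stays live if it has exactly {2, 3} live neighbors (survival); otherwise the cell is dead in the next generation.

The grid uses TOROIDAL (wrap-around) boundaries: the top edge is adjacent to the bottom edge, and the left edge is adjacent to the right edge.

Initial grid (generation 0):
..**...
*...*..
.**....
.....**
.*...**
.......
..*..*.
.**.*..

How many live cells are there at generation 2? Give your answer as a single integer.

Simulating step by step:
Generation 0 (given above): 16 live cells
Generation 1: 20 live cells
..*.*..
.......
**...**
.**..**
*....**
.....**
.***...
.*..*..
Generation 2: 24 live cells
...*...
**...**
.**..*.
..*.*..
.*..*..
.**.**.
******.
.*..*..
Population at generation 2: 24

Answer: 24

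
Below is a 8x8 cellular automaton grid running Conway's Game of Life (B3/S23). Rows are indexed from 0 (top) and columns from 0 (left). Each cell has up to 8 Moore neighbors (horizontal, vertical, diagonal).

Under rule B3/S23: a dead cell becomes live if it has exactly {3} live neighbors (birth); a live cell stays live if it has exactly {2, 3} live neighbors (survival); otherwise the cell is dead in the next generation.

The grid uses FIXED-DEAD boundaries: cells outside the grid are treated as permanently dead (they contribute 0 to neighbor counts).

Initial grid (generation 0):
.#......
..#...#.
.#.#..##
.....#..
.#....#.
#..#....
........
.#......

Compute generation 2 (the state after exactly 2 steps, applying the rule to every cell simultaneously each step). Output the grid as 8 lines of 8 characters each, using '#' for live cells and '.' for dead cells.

Simulating step by step:
Generation 0 (given above): 13 live cells
Generation 1: 11 live cells
........
.##...##
..#..###
..#..#.#
........
........
........
........
Generation 2: 9 live cells
(generation 2 grid is the final answer)

Answer: ........
.##..#.#
..##.#..
.....#.#
........
........
........
........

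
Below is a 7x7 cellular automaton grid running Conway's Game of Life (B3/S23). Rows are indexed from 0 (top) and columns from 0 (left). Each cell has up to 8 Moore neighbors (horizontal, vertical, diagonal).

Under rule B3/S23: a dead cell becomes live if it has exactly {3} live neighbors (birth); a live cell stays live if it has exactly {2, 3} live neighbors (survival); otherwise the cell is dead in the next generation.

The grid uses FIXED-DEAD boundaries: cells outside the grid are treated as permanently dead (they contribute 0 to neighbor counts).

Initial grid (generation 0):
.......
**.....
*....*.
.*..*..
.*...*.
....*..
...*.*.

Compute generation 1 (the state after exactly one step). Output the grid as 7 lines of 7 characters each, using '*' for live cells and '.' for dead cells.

Answer: .......
**.....
*......
**..**.
....**.
....**.
....*..

Derivation:
Simulating step by step:
Generation 0 (given above): 11 live cells
Generation 1: 12 live cells
(generation 1 grid is the final answer)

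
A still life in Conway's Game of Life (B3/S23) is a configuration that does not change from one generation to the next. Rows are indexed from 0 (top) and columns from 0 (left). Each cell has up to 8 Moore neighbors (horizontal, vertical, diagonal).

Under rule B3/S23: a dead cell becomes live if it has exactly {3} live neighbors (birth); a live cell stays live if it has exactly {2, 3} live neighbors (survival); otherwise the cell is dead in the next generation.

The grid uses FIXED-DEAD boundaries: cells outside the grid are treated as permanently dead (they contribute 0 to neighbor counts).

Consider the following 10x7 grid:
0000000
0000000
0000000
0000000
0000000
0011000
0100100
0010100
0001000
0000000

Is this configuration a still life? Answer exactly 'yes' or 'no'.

Compute generation 1 and compare to generation 0 (given above):
Generation 1:
0000000
0000000
0000000
0000000
0000000
0011000
0100100
0010100
0001000
0000000
The grids are IDENTICAL -> still life.

Answer: yes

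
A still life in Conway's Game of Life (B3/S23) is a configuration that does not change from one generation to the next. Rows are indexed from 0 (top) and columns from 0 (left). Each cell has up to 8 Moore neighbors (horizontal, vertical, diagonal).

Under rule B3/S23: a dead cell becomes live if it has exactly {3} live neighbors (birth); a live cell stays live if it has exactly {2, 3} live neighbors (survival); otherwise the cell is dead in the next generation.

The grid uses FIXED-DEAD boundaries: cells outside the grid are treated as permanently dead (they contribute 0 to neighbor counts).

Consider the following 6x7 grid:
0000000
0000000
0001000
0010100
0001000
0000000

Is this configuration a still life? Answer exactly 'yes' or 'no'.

Compute generation 1 and compare to generation 0 (given above):
Generation 1:
0000000
0000000
0001000
0010100
0001000
0000000
The grids are IDENTICAL -> still life.

Answer: yes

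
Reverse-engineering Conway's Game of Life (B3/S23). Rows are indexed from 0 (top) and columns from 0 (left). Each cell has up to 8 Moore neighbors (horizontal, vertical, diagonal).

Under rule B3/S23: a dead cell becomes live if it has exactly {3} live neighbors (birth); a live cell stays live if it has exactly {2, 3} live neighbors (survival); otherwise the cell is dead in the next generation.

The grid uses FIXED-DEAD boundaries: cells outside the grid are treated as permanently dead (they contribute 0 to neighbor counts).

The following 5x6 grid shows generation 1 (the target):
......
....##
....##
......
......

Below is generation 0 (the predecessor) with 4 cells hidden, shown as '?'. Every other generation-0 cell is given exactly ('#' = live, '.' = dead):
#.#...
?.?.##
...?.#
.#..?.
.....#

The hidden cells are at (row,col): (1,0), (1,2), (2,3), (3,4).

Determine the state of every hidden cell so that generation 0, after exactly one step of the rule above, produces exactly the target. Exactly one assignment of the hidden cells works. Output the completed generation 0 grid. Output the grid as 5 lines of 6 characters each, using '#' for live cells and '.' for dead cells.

Answer: #.#...
....##
.....#
.#....
.....#

Derivation:
Hidden generation-0 cells (in order): (1,0), (1,2), (2,3), (3,4).
A hidden cell only influences target cells in its own 3x3 neighborhood. Try each of the 2^4 = 16 assignments, step the completed generation 0 forward once under B3/S23, and compare with the target:
  (1,0)=. (1,2)=. (2,3)=. (3,4)=. -> step reproduces the target at every cell -> ACCEPT
  (1,0)=. (1,2)=. (2,3)=. (3,4)=# -> step gives (2,4)='.' but target has '#' -> reject
  (1,0)=. (1,2)=. (2,3)=# (3,4)=. -> step gives (1,3)='#' but target has '.' -> reject
  (1,0)=. (1,2)=. (2,3)=# (3,4)=# -> step gives (1,3)='#' but target has '.' -> reject
  (1,0)=. (1,2)=# (2,3)=. (3,4)=. -> step gives (0,1)='#' but target has '.' -> reject
  (1,0)=. (1,2)=# (2,3)=. (3,4)=# -> step gives (0,1)='#' but target has '.' -> reject
  (1,0)=. (1,2)=# (2,3)=# (3,4)=. -> step gives (0,1)='#' but target has '.' -> reject
  (1,0)=. (1,2)=# (2,3)=# (3,4)=# -> step gives (0,1)='#' but target has '.' -> reject
  (1,0)=# (1,2)=. (2,3)=. (3,4)=. -> step gives (0,1)='#' but target has '.' -> reject
  (1,0)=# (1,2)=. (2,3)=. (3,4)=# -> step gives (0,1)='#' but target has '.' -> reject
  (1,0)=# (1,2)=. (2,3)=# (3,4)=. -> step gives (0,1)='#' but target has '.' -> reject
  (1,0)=# (1,2)=. (2,3)=# (3,4)=# -> step gives (0,1)='#' but target has '.' -> reject
  (1,0)=# (1,2)=# (2,3)=. (3,4)=. -> step gives (0,3)='#' but target has '.' -> reject
  (1,0)=# (1,2)=# (2,3)=. (3,4)=# -> step gives (0,3)='#' but target has '.' -> reject
  (1,0)=# (1,2)=# (2,3)=# (3,4)=. -> step gives (0,3)='#' but target has '.' -> reject
  (1,0)=# (1,2)=# (2,3)=# (3,4)=# -> step gives (0,3)='#' but target has '.' -> reject
Unique solution: (1,0)=dead, (1,2)=dead, (2,3)=dead, (3,4)=dead.
Check: live-neighbor counts of every cell in the completed generation 0:
020222
121222
111132
101022
111010
Applying B3/S23 to generation 0 with these counts gives:
......
....##
....##
......
......
which matches the target exactly.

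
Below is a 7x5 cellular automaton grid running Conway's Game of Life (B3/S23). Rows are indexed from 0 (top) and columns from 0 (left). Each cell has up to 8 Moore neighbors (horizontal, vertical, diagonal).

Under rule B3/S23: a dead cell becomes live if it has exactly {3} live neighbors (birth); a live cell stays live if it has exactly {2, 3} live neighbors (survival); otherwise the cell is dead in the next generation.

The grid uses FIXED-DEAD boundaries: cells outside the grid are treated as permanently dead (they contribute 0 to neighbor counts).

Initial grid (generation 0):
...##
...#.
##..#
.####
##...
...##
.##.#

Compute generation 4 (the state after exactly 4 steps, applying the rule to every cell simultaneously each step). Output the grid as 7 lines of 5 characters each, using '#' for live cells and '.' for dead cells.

Answer: .###.
##..#
##.##
##...
#..#.
.#.#.
...#.

Derivation:
Simulating step by step:
Generation 0 (given above): 17 live cells
Generation 1: 16 live cells
...##
..##.
##..#
...##
##...
#..##
..#.#
Generation 2: 18 live cells
..###
.##..
.#..#
..###
###..
#.###
....#
Generation 3: 14 live cells
.###.
.#..#
.#..#
#...#
#....
#.#.#
....#
Generation 4: 17 live cells
(generation 4 grid is the final answer)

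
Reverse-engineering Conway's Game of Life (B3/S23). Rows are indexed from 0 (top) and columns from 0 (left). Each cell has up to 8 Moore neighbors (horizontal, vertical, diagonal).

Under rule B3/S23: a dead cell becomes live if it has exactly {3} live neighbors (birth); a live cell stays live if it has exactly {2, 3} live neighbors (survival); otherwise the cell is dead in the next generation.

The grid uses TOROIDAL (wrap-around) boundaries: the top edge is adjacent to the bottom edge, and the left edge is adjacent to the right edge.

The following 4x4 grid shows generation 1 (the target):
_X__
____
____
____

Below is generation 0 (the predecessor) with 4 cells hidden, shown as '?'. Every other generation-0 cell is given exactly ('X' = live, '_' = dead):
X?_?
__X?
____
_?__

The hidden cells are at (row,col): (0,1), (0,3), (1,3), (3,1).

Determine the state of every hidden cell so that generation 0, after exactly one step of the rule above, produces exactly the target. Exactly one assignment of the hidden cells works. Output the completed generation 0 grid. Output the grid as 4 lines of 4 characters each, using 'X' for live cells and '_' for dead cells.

Hidden generation-0 cells (in order): (0,1), (0,3), (1,3), (3,1).
A hidden cell only influences target cells in its own 3x3 neighborhood. Try each of the 2^4 = 16 assignments, step the completed generation 0 forward once under B3/S23, and compare with the target:
  (0,1)=_ (0,3)=_ (1,3)=_ (3,1)=_ -> step gives (0,1)='_' but target has 'X' -> reject
  (0,1)=_ (0,3)=_ (1,3)=_ (3,1)=X -> step reproduces the target at every cell -> ACCEPT
  (0,1)=_ (0,3)=_ (1,3)=X (3,1)=_ -> step gives (0,1)='_' but target has 'X' -> reject
  (0,1)=_ (0,3)=_ (1,3)=X (3,1)=X -> step gives (0,0)='X' but target has '_' -> reject
  (0,1)=_ (0,3)=X (1,3)=_ (3,1)=_ -> step gives (0,1)='_' but target has 'X' -> reject
  (0,1)=_ (0,3)=X (1,3)=_ (3,1)=X -> step gives (0,0)='X' but target has '_' -> reject
  (0,1)=_ (0,3)=X (1,3)=X (3,1)=_ -> step gives (0,0)='X' but target has '_' -> reject
  (0,1)=_ (0,3)=X (1,3)=X (3,1)=X -> step gives (0,0)='X' but target has '_' -> reject
  (0,1)=X (0,3)=_ (1,3)=_ (3,1)=_ -> step gives (1,1)='X' but target has '_' -> reject
  (0,1)=X (0,3)=_ (1,3)=_ (3,1)=X -> step gives (0,0)='X' but target has '_' -> reject
  (0,1)=X (0,3)=_ (1,3)=X (3,1)=_ -> step gives (0,0)='X' but target has '_' -> reject
  (0,1)=X (0,3)=_ (1,3)=X (3,1)=X -> step gives (0,0)='X' but target has '_' -> reject
  (0,1)=X (0,3)=X (1,3)=_ (3,1)=_ -> step gives (0,0)='X' but target has '_' -> reject
  (0,1)=X (0,3)=X (1,3)=_ (3,1)=X -> step gives (0,0)='X' but target has '_' -> reject
  (0,1)=X (0,3)=X (1,3)=X (3,1)=_ -> step gives (0,0)='X' but target has '_' -> reject
  (0,1)=X (0,3)=X (1,3)=X (3,1)=X -> step gives (0,3)='X' but target has '_' -> reject
Unique solution: (0,1)=dead, (0,3)=dead, (1,3)=dead, (3,1)=live.
Check: live-neighbor counts of every cell in the completed generation 0:
1322
1202
1221
2111
Applying B3/S23 to generation 0 with these counts gives:
_X__
____
____
____
which matches the target exactly.

Answer: X___
__X_
____
_X__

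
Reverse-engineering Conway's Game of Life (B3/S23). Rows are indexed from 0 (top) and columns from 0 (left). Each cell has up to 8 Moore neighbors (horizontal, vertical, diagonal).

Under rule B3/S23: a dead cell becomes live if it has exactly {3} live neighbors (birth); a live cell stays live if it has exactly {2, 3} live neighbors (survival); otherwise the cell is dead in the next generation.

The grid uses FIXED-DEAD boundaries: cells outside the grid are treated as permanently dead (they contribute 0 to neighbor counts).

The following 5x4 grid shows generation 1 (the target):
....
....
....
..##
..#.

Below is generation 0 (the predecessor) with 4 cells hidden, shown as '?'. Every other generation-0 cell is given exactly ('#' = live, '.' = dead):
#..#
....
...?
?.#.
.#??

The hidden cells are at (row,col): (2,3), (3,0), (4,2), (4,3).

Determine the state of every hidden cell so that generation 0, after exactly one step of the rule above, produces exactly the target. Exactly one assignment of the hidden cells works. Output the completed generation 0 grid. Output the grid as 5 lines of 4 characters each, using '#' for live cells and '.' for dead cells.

Answer: #..#
....
...#
..#.
.#.#

Derivation:
Hidden generation-0 cells (in order): (2,3), (3,0), (4,2), (4,3).
A hidden cell only influences target cells in its own 3x3 neighborhood. Try each of the 2^4 = 16 assignments, step the completed generation 0 forward once under B3/S23, and compare with the target:
  (2,3)=. (3,0)=. (4,2)=. (4,3)=. -> step gives (3,2)='.' but target has '#' -> reject
  (2,3)=. (3,0)=. (4,2)=. (4,3)=# -> step gives (3,3)='.' but target has '#' -> reject
  (2,3)=. (3,0)=. (4,2)=# (4,3)=. -> step gives (3,1)='#' but target has '.' -> reject
  (2,3)=. (3,0)=. (4,2)=# (4,3)=# -> step gives (3,1)='#' but target has '.' -> reject
  (2,3)=. (3,0)=# (4,2)=. (4,3)=. -> step gives (3,1)='#' but target has '.' -> reject
  (2,3)=. (3,0)=# (4,2)=. (4,3)=# -> step gives (3,1)='#' but target has '.' -> reject
  (2,3)=. (3,0)=# (4,2)=# (4,3)=. -> step gives (3,3)='.' but target has '#' -> reject
  (2,3)=. (3,0)=# (4,2)=# (4,3)=# -> step gives (4,1)='#' but target has '.' -> reject
  (2,3)=# (3,0)=. (4,2)=. (4,3)=. -> step gives (3,3)='.' but target has '#' -> reject
  (2,3)=# (3,0)=. (4,2)=. (4,3)=# -> step reproduces the target at every cell -> ACCEPT
  (2,3)=# (3,0)=. (4,2)=# (4,3)=. -> step gives (3,1)='#' but target has '.' -> reject
  (2,3)=# (3,0)=. (4,2)=# (4,3)=# -> step gives (3,1)='#' but target has '.' -> reject
  (2,3)=# (3,0)=# (4,2)=. (4,3)=. -> step gives (3,1)='#' but target has '.' -> reject
  (2,3)=# (3,0)=# (4,2)=. (4,3)=# -> step gives (3,1)='#' but target has '.' -> reject
  (2,3)=# (3,0)=# (4,2)=# (4,3)=. -> step gives (4,1)='#' but target has '.' -> reject
  (2,3)=# (3,0)=# (4,2)=# (4,3)=# -> step gives (3,2)='.' but target has '#' -> reject
Unique solution: (2,3)=live, (3,0)=dead, (4,2)=dead, (4,3)=live.
Check: live-neighbor counts of every cell in the completed generation 0:
0110
1122
0121
1233
1131
Applying B3/S23 to generation 0 with these counts gives:
....
....
....
..##
..#.
which matches the target exactly.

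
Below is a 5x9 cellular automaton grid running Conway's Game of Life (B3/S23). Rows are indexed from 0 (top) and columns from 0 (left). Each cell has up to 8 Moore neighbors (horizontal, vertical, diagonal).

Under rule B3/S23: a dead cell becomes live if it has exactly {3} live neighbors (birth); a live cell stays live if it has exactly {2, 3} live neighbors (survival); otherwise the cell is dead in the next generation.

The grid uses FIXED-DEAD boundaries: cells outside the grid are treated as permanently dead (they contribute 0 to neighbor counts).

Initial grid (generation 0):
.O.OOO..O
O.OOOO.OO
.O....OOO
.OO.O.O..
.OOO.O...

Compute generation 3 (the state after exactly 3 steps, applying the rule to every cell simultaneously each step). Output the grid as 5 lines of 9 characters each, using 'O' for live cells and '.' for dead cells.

Answer: ......OO.
OO....O..
.........
OO.O.O...
..OO.O...

Derivation:
Simulating step by step:
Generation 0 (given above): 24 live cells
Generation 1: 15 live cells
.O...OOOO
O........
O.......O
O...O.O..
.O.OOO...
Generation 2: 15 live cells
......OO.
OO....O.O
OO.......
OO.OO....
...OOO...
Generation 3: 12 live cells
(generation 3 grid is the final answer)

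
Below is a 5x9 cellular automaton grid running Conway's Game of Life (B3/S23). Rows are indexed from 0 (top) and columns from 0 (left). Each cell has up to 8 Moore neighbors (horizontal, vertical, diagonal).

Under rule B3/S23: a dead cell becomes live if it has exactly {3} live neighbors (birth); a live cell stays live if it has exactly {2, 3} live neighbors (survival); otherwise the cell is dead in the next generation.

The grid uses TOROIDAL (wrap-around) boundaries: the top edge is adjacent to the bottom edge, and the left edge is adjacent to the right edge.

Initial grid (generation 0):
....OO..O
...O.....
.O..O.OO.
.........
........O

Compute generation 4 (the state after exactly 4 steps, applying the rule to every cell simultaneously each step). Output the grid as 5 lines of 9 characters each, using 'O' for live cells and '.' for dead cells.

Answer: .........
.........
.........
.........
.........

Derivation:
Simulating step by step:
Generation 0 (given above): 9 live cells
Generation 1: 5 live cells
....O....
...O..OO.
.........
.......O.
.........
Generation 2: 2 live cells
.........
.........
......OO.
.........
.........
Generation 3: 0 live cells
.........
.........
.........
.........
.........
Generation 4: 0 live cells
(generation 4 grid is the final answer)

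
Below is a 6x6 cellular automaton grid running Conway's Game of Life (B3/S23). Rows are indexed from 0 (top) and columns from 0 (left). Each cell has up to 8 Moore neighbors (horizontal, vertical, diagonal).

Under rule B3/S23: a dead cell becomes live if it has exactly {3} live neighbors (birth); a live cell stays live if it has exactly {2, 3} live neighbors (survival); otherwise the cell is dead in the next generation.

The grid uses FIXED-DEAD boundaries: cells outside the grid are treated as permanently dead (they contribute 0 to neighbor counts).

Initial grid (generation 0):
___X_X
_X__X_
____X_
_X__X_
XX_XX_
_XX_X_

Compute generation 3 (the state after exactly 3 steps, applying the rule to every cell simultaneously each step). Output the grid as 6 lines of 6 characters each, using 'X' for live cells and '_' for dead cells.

Answer: ____X_
____X_
XXX___
XXX___
___XX_
____X_

Derivation:
Simulating step by step:
Generation 0 (given above): 14 live cells
Generation 1: 19 live cells
____X_
___XXX
___XXX
XXX_XX
X___XX
XXX_X_
Generation 2: 12 live cells
___XXX
______
_X____
XXX___
______
XX_XXX
Generation 3: 11 live cells
(generation 3 grid is the final answer)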